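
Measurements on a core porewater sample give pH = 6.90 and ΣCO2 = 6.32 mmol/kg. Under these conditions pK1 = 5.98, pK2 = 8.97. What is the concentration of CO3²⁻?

[CO3²⁻] = 0.0477 mmol/kg

α₂ = 1 / (1 + [H⁺]/K2 + [H⁺]²/(K1K2)) = 1 / (1 + 10^+2.07 + 10^+1.15)
   = 1 / (1 + 117.49 + 14.125) = 1/132.62 = 0.007541
[CO3²⁻] = α₂ × DIC = 0.007541 × 6.32 = 0.0477 mmol/kg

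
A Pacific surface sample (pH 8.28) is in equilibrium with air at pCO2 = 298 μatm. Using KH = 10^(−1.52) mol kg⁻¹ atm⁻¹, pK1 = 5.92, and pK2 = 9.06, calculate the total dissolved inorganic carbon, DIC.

DIC = 2.41 mmol/kg

[CO2*] = KH · pCO2 = 10^(−1.52) × 298×10^-6 = 8.999×10^-6 mol/kg
α₀ = 1/(1 + K1/[H⁺] + K1K2/[H⁺]²) = 1/(1 + 10^+2.36 + 10^+1.58) = 0.003730
DIC = [CO2*]/α₀ = 8.999×10^-6 / 0.003730 = 2.41 mmol/kg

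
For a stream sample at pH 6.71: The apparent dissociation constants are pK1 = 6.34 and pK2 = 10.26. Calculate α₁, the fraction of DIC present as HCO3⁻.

α₁ = 1 / (1 + [H⁺]/K1 + K2/[H⁺]) = 1 / (1 + 10^-0.37 + 10^-3.55)
   = 1 / (1 + 0.42658 + 0.00028184) = 1/1.4269 = 0.7008

α₁ = 0.701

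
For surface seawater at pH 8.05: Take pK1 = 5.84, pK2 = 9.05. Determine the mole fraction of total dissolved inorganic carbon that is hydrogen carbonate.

α₁ = 1 / (1 + [H⁺]/K1 + K2/[H⁺]) = 1 / (1 + 10^-2.21 + 10^-1.00)
   = 1 / (1 + 0.0061660 + 0.10000) = 1/1.1062 = 0.9040

α₁ = 0.904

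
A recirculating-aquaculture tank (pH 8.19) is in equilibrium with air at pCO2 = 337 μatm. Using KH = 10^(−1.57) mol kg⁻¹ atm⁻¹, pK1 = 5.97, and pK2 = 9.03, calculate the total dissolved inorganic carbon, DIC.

DIC = 1.73 mmol/kg

[CO2*] = KH · pCO2 = 10^(−1.57) × 337×10^-6 = 9.070×10^-6 mol/kg
α₀ = 1/(1 + K1/[H⁺] + K1K2/[H⁺]²) = 1/(1 + 10^+2.22 + 10^+1.38) = 0.005237
DIC = [CO2*]/α₀ = 9.070×10^-6 / 0.005237 = 1.73 mmol/kg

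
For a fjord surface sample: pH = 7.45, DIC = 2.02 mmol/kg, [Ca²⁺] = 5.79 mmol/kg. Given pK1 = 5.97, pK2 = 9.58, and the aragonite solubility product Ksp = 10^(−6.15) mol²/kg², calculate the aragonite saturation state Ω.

Ω = 0.118

α₂ = 1 / (1 + [H⁺]/K2 + [H⁺]²/(K1K2)) = 1 / (1 + 10^+2.13 + 10^+0.65)
   = 1 / (1 + 134.90 + 4.4668) = 1/140.36 = 0.007124
[CO3²⁻] = α₂ × DIC = 0.007124 × 2.02 = 0.01439 mmol/kg = 14.39 μmol/kg
Ksp = 10^(−6.15) = 7.079×10^-7
Ω = [Ca²⁺][CO3²⁻]/Ksp = (5.79×10^-3)(1.439×10^-5) / 7.079×10^-7 = 0.118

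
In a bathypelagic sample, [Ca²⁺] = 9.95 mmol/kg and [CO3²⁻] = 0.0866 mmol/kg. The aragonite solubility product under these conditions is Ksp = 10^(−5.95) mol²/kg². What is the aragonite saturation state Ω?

Ksp = 10^(−5.95) = 1.122×10^-6
Ω = [Ca²⁺][CO3²⁻]/Ksp = (9.95×10^-3)(0.0866×10^-3) / 1.122×10^-6 = 0.768

Ω = 0.768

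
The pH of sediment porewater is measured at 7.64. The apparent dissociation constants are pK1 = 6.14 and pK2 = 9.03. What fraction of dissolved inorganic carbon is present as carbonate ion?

α₂ = 0.0380

α₂ = 1 / (1 + [H⁺]/K2 + [H⁺]²/(K1K2)) = 1 / (1 + 10^+1.39 + 10^-0.11)
   = 1 / (1 + 24.547 + 0.77625) = 1/26.323 = 0.03799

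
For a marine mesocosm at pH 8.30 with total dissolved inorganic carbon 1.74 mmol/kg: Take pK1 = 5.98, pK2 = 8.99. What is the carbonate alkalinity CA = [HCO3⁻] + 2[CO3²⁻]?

CA = 2.03 mmol/kg

CA = [HCO3⁻] + 2[CO3²⁻] = (α₁ + 2α₂)·DIC
At pH 8.30: [H⁺]/K1 = 10^-2.32 = 0.0047863, K2/[H⁺] = 10^-0.69 = 0.20417
α₁ = 1/(1 + 0.0047863 + 0.20417) = 1/1.2090 = 0.8272; α₂ = α₁·K2/[H⁺] = 0.1689
α₁ + 2α₂ = 1.1649
CA = 1.1649 × 1.74 = 2.03 mmol/kg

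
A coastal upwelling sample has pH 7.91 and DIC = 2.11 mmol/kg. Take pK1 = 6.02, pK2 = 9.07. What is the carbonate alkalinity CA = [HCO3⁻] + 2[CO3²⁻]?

CA = [HCO3⁻] + 2[CO3²⁻] = (α₁ + 2α₂)·DIC
At pH 7.91: [H⁺]/K1 = 10^-1.89 = 0.012882, K2/[H⁺] = 10^-1.16 = 0.069183
α₁ = 1/(1 + 0.012882 + 0.069183) = 1/1.0821 = 0.9242; α₂ = α₁·K2/[H⁺] = 0.06394
α₁ + 2α₂ = 1.0520
CA = 1.0520 × 2.11 = 2.22 mmol/kg

CA = 2.22 mmol/kg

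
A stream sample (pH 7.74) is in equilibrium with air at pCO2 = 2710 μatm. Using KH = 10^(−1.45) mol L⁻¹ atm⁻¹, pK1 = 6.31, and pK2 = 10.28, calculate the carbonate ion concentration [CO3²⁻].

[CO2*] = KH · pCO2 = 10^(−1.45) × 2710×10^-6 = 9.615×10^-5 mol/L
α₀ = 1/(1 + K1/[H⁺] + K1K2/[H⁺]²) = 1/(1 + 10^+1.43 + 10^-1.11) = 0.03572
DIC = [CO2*]/α₀ = 9.615×10^-5 / 0.03572 = 2.692 mmol/L
[CO3²⁻] = α₂·DIC; α₂ = 0.002773, so [CO3²⁻] = 0.002773 × 2.692 = 0.00746 mmol/L = 7.46 μmol/L

[CO3²⁻] = 7.46 μmol/L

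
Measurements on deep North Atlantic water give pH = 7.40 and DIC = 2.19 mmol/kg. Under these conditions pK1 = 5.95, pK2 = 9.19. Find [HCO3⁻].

α₁ = 1 / (1 + [H⁺]/K1 + K2/[H⁺]) = 1 / (1 + 10^-1.45 + 10^-1.79)
   = 1 / (1 + 0.035481 + 0.016218) = 1/1.0517 = 0.9508
[HCO3⁻] = α₁ × DIC = 0.9508 × 2.19 = 2.08 mmol/kg

[HCO3⁻] = 2.08 mmol/kg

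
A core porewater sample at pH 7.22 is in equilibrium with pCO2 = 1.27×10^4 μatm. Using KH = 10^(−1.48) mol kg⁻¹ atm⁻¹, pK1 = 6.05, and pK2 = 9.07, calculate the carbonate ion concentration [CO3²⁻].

[CO2*] = KH · pCO2 = 10^(−1.48) × 1.27×10^4×10^-6 = 4.205×10^-4 mol/kg
α₀ = 1/(1 + K1/[H⁺] + K1K2/[H⁺]²) = 1/(1 + 10^+1.17 + 10^-0.68) = 0.06250
DIC = [CO2*]/α₀ = 4.205×10^-4 / 0.06250 = 6.729 mmol/kg
[CO3²⁻] = α₂·DIC; α₂ = 0.01306, so [CO3²⁻] = 0.01306 × 6.729 = 0.0879 mmol/kg

[CO3²⁻] = 0.0879 mmol/kg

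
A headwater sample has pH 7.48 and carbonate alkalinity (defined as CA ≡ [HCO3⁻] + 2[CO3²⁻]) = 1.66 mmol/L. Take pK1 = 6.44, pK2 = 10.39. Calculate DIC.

DIC = 1.81 mmol/L

CA = [HCO3⁻] + 2[CO3²⁻] = (α₁ + 2α₂)·DIC
At pH 7.48: [H⁺]/K1 = 10^-1.04 = 0.091201, K2/[H⁺] = 10^-2.91 = 0.0012303
α₁ = 1/(1 + 0.091201 + 0.0012303) = 1/1.0924 = 0.9154; α₂ = α₁·K2/[H⁺] = 0.001126
α₁ + 2α₂ = 0.9176
DIC = CA / (α₁ + 2α₂) = 1.66 / 0.9176 = 1.81 mmol/L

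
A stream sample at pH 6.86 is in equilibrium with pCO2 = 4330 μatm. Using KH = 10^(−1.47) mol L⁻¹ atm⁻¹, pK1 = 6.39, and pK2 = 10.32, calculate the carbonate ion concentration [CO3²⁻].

[CO3²⁻] = 0.150 μmol/L

[CO2*] = KH · pCO2 = 10^(−1.47) × 4330×10^-6 = 1.467×10^-4 mol/L
α₀ = 1/(1 + K1/[H⁺] + K1K2/[H⁺]²) = 1/(1 + 10^+0.47 + 10^-2.99) = 0.2530
DIC = [CO2*]/α₀ = 1.467×10^-4 / 0.2530 = 0.5799 mmol/L
[CO3²⁻] = α₂·DIC; α₂ = 0.0002589, so [CO3²⁻] = 0.0002589 × 0.5799 = 0.000150 mmol/L = 0.150 μmol/L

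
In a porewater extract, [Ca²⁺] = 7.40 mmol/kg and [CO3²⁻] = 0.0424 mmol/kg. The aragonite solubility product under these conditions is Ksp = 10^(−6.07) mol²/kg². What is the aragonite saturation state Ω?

Ω = 0.369

Ksp = 10^(−6.07) = 8.511×10^-7
Ω = [Ca²⁺][CO3²⁻]/Ksp = (7.40×10^-3)(0.0424×10^-3) / 8.511×10^-7 = 0.369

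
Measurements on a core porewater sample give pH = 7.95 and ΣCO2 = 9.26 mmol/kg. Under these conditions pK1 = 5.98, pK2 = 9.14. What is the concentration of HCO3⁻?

α₁ = 1 / (1 + [H⁺]/K1 + K2/[H⁺]) = 1 / (1 + 10^-1.97 + 10^-1.19)
   = 1 / (1 + 0.010715 + 0.064565) = 1/1.0753 = 0.9300
[HCO3⁻] = α₁ × DIC = 0.9300 × 9.26 = 8.61 mmol/kg

[HCO3⁻] = 8.61 mmol/kg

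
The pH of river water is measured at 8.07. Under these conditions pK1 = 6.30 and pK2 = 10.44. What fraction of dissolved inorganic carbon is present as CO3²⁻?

α₂ = 1 / (1 + [H⁺]/K2 + [H⁺]²/(K1K2)) = 1 / (1 + 10^+2.37 + 10^+0.60)
   = 1 / (1 + 234.42 + 3.9811) = 1/239.40 = 0.004177

α₂ = 0.00418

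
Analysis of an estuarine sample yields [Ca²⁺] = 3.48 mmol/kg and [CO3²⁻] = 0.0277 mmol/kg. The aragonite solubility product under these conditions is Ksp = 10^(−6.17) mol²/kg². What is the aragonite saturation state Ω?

Ω = 0.143

Ksp = 10^(−6.17) = 6.761×10^-7
Ω = [Ca²⁺][CO3²⁻]/Ksp = (3.48×10^-3)(0.0277×10^-3) / 6.761×10^-7 = 0.143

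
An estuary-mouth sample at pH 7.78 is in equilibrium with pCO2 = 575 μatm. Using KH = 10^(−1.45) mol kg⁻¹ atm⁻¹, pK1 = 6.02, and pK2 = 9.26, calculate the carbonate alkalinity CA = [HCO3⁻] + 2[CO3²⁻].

CA = 1.25 mmol/kg

[CO2*] = KH · pCO2 = 10^(−1.45) × 575×10^-6 = 2.040×10^-5 mol/kg
α₀ = 1/(1 + K1/[H⁺] + K1K2/[H⁺]²) = 1/(1 + 10^+1.76 + 10^+0.28) = 0.01654
DIC = [CO2*]/α₀ = 2.040×10^-5 / 0.01654 = 1.233 mmol/kg
CA = (α₁ + 2α₂)·DIC = (0.9519 + 2×0.03152) × 1.233 = 1.25 mmol/kg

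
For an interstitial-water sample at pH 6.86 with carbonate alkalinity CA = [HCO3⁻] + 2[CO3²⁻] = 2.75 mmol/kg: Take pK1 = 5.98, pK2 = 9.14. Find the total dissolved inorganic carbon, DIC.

CA = [HCO3⁻] + 2[CO3²⁻] = (α₁ + 2α₂)·DIC
At pH 6.86: [H⁺]/K1 = 10^-0.88 = 0.13183, K2/[H⁺] = 10^-2.28 = 0.0052481
α₁ = 1/(1 + 0.13183 + 0.0052481) = 1/1.1371 = 0.8795; α₂ = α₁·K2/[H⁺] = 0.004615
α₁ + 2α₂ = 0.8887
DIC = CA / (α₁ + 2α₂) = 2.75 / 0.8887 = 3.09 mmol/kg

DIC = 3.09 mmol/kg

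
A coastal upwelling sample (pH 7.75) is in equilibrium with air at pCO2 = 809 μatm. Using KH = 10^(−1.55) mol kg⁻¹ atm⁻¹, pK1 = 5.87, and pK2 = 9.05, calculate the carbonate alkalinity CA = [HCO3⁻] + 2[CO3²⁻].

CA = 1.90 mmol/kg

[CO2*] = KH · pCO2 = 10^(−1.55) × 809×10^-6 = 2.280×10^-5 mol/kg
α₀ = 1/(1 + K1/[H⁺] + K1K2/[H⁺]²) = 1/(1 + 10^+1.88 + 10^+0.58) = 0.01240
DIC = [CO2*]/α₀ = 2.280×10^-5 / 0.01240 = 1.839 mmol/kg
CA = (α₁ + 2α₂)·DIC = (0.9405 + 2×0.04714) × 1.839 = 1.90 mmol/kg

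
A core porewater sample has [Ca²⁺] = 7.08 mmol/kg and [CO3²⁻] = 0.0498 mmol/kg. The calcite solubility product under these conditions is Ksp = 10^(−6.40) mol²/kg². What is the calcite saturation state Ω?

Ksp = 10^(−6.40) = 3.981×10^-7
Ω = [Ca²⁺][CO3²⁻]/Ksp = (7.08×10^-3)(0.0498×10^-3) / 3.981×10^-7 = 0.886

Ω = 0.886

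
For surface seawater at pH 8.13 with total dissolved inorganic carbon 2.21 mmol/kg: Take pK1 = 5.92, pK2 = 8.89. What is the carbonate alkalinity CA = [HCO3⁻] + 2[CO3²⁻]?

CA = [HCO3⁻] + 2[CO3²⁻] = (α₁ + 2α₂)·DIC
At pH 8.13: [H⁺]/K1 = 10^-2.21 = 0.0061660, K2/[H⁺] = 10^-0.76 = 0.17378
α₁ = 1/(1 + 0.0061660 + 0.17378) = 1/1.1799 = 0.8475; α₂ = α₁·K2/[H⁺] = 0.1473
α₁ + 2α₂ = 1.1421
CA = 1.1421 × 2.21 = 2.52 mmol/kg

CA = 2.52 mmol/kg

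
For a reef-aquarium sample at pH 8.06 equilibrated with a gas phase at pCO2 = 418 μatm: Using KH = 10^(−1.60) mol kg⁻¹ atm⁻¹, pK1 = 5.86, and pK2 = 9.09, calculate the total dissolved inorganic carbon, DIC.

DIC = 1.83 mmol/kg

[CO2*] = KH · pCO2 = 10^(−1.60) × 418×10^-6 = 1.050×10^-5 mol/kg
α₀ = 1/(1 + K1/[H⁺] + K1K2/[H⁺]²) = 1/(1 + 10^+2.20 + 10^+1.17) = 0.005738
DIC = [CO2*]/α₀ = 1.050×10^-5 / 0.005738 = 1.83 mmol/kg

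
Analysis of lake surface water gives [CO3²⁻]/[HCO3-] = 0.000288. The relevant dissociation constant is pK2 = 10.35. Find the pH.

pH = 6.81

From K2 = [H⁺][CO3²⁻]/[HCO3-]:  pH = pK2 + log₁₀([CO3²⁻]/[HCO3-])
log₁₀(0.000288) = -3.541
pH = 10.35 + (-3.541) = 6.81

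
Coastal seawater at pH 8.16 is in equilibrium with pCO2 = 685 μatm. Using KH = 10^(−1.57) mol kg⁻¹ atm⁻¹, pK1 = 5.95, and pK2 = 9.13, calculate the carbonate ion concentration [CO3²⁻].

[CO2*] = KH · pCO2 = 10^(−1.57) × 685×10^-6 = 1.844×10^-5 mol/kg
α₀ = 1/(1 + K1/[H⁺] + K1K2/[H⁺]²) = 1/(1 + 10^+2.21 + 10^+1.24) = 0.005538
DIC = [CO2*]/α₀ = 1.844×10^-5 / 0.005538 = 3.329 mmol/kg
[CO3²⁻] = α₂·DIC; α₂ = 0.09625, so [CO3²⁻] = 0.09625 × 3.329 = 0.320 mmol/kg

[CO3²⁻] = 0.320 mmol/kg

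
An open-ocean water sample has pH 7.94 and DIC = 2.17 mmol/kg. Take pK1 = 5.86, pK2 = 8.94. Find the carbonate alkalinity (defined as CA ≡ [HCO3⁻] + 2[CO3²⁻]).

CA = [HCO3⁻] + 2[CO3²⁻] = (α₁ + 2α₂)·DIC
At pH 7.94: [H⁺]/K1 = 10^-2.08 = 0.0083176, K2/[H⁺] = 10^-1.00 = 0.10000
α₁ = 1/(1 + 0.0083176 + 0.10000) = 1/1.1083 = 0.9023; α₂ = α₁·K2/[H⁺] = 0.09023
α₁ + 2α₂ = 1.0827
CA = 1.0827 × 2.17 = 2.35 mmol/kg

CA = 2.35 mmol/kg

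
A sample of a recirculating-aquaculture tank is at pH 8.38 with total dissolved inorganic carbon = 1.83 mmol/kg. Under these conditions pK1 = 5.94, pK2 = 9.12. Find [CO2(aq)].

[CO2*] = 5.60 μmol/kg

α₀ = 1 / (1 + K1/[H⁺] + K1K2/[H⁺]²) = 1 / (1 + 10^+2.44 + 10^+1.70)
   = 1 / (1 + 275.42 + 50.119) = 1/326.54 = 0.003062
[CO2*] = α₀ × DIC = 0.003062 × 1.83 = 0.00560 mmol/kg = 5.60 μmol/kg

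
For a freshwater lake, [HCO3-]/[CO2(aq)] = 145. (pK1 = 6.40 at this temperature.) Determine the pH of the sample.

From K1 = [H⁺][HCO3-]/[CO2(aq)]:  pH = pK1 + log₁₀([HCO3-]/[CO2(aq)])
log₁₀(145) = +2.161
pH = 6.40 + (+2.161) = 8.56

pH = 8.56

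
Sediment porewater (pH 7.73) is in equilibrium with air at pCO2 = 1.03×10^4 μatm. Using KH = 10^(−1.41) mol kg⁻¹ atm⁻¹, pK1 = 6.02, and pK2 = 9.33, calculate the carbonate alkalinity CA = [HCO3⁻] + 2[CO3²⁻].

[CO2*] = KH · pCO2 = 10^(−1.41) × 1.03×10^4×10^-6 = 4.007×10^-4 mol/kg
α₀ = 1/(1 + K1/[H⁺] + K1K2/[H⁺]²) = 1/(1 + 10^+1.71 + 10^+0.11) = 0.01867
DIC = [CO2*]/α₀ = 4.007×10^-4 / 0.01867 = 21.47 mmol/kg
CA = (α₁ + 2α₂)·DIC = (0.9573 + 2×0.02405) × 21.47 = 21.6 mmol/kg

CA = 21.6 mmol/kg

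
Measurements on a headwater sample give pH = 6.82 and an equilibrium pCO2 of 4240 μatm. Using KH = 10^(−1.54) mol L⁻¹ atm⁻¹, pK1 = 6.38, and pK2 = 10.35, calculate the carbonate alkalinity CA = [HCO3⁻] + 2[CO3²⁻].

[CO2*] = KH · pCO2 = 10^(−1.54) × 4240×10^-6 = 1.223×10^-4 mol/L
α₀ = 1/(1 + K1/[H⁺] + K1K2/[H⁺]²) = 1/(1 + 10^+0.44 + 10^-3.09) = 0.2663
DIC = [CO2*]/α₀ = 1.223×10^-4 / 0.2663 = 0.4592 mmol/L
CA = (α₁ + 2α₂)·DIC = (0.7335 + 2×0.0002165) × 0.4592 = 0.337 mmol/L

CA = 0.337 mmol/L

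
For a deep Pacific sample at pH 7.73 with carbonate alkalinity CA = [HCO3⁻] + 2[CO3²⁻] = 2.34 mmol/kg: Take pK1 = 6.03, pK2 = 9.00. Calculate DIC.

CA = [HCO3⁻] + 2[CO3²⁻] = (α₁ + 2α₂)·DIC
At pH 7.73: [H⁺]/K1 = 10^-1.70 = 0.019953, K2/[H⁺] = 10^-1.27 = 0.053703
α₁ = 1/(1 + 0.019953 + 0.053703) = 1/1.0737 = 0.9314; α₂ = α₁·K2/[H⁺] = 0.05002
α₁ + 2α₂ = 1.0314
DIC = CA / (α₁ + 2α₂) = 2.34 / 1.0314 = 2.27 mmol/kg

DIC = 2.27 mmol/kg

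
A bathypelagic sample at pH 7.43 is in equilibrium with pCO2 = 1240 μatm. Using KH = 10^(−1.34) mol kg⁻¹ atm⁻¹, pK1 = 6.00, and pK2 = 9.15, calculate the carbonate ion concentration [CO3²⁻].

[CO3²⁻] = 0.0291 mmol/kg

[CO2*] = KH · pCO2 = 10^(−1.34) × 1240×10^-6 = 5.668×10^-5 mol/kg
α₀ = 1/(1 + K1/[H⁺] + K1K2/[H⁺]²) = 1/(1 + 10^+1.43 + 10^-0.29) = 0.03518
DIC = [CO2*]/α₀ = 5.668×10^-5 / 0.03518 = 1.611 mmol/kg
[CO3²⁻] = α₂·DIC; α₂ = 0.01804, so [CO3²⁻] = 0.01804 × 1.611 = 0.0291 mmol/kg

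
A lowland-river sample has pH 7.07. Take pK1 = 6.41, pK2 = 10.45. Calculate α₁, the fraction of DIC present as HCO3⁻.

α₁ = 1 / (1 + [H⁺]/K1 + K2/[H⁺]) = 1 / (1 + 10^-0.66 + 10^-3.38)
   = 1 / (1 + 0.21878 + 0.00041687) = 1/1.2192 = 0.8202

α₁ = 0.820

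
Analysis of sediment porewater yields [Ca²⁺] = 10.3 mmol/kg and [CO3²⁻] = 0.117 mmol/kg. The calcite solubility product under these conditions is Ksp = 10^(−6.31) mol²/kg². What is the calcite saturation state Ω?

Ω = 2.46

Ksp = 10^(−6.31) = 4.898×10^-7
Ω = [Ca²⁺][CO3²⁻]/Ksp = (10.3×10^-3)(0.117×10^-3) / 4.898×10^-7 = 2.46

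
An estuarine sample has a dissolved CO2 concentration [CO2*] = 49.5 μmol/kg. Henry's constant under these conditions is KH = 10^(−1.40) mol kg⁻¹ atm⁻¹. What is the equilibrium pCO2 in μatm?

pCO2 = 1240 μatm

KH = 10^(−1.40) = 3.981×10^-2 mol kg⁻¹ atm⁻¹
pCO2 = [CO2*]/KH = 49.5×10^-6 / 3.981×10^-2 = 1.24×10^-3 atm = 1240 μatm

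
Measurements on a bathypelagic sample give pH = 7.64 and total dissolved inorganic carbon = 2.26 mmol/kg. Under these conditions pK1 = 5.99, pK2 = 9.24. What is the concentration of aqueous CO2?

α₀ = 1 / (1 + K1/[H⁺] + K1K2/[H⁺]²) = 1 / (1 + 10^+1.65 + 10^+0.05)
   = 1 / (1 + 44.668 + 1.1220) = 1/46.790 = 0.02137
[CO2*] = α₀ × DIC = 0.02137 × 2.26 = 0.0483 mmol/kg

[CO2*] = 0.0483 mmol/kg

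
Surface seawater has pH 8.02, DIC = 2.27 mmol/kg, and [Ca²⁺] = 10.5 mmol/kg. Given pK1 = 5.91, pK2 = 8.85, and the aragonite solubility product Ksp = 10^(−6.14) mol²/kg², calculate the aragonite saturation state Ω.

Ω = 4.21

α₂ = 1 / (1 + [H⁺]/K2 + [H⁺]²/(K1K2)) = 1 / (1 + 10^+0.83 + 10^-1.28)
   = 1 / (1 + 6.7608 + 0.052481) = 1/7.8133 = 0.1280
[CO3²⁻] = α₂ × DIC = 0.1280 × 2.27 = 0.2905 mmol/kg
Ksp = 10^(−6.14) = 7.244×10^-7
Ω = [Ca²⁺][CO3²⁻]/Ksp = (10.5×10^-3)(2.905×10^-4) / 7.244×10^-7 = 4.21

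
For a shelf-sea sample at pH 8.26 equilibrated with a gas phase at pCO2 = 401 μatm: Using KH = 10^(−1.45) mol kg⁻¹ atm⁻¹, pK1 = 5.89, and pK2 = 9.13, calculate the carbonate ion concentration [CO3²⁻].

[CO3²⁻] = 0.450 mmol/kg

[CO2*] = KH · pCO2 = 10^(−1.45) × 401×10^-6 = 1.423×10^-5 mol/kg
α₀ = 1/(1 + K1/[H⁺] + K1K2/[H⁺]²) = 1/(1 + 10^+2.37 + 10^+1.50) = 0.003745
DIC = [CO2*]/α₀ = 1.423×10^-5 / 0.003745 = 3.800 mmol/kg
[CO3²⁻] = α₂·DIC; α₂ = 0.1184, so [CO3²⁻] = 0.1184 × 3.800 = 0.450 mmol/kg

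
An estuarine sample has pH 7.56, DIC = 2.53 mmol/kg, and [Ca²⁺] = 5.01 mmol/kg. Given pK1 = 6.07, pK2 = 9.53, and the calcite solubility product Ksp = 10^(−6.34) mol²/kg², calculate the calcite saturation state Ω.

Ω = 0.285

α₂ = 1 / (1 + [H⁺]/K2 + [H⁺]²/(K1K2)) = 1 / (1 + 10^+1.97 + 10^+0.48)
   = 1 / (1 + 93.325 + 3.0200) = 1/97.345 = 0.01027
[CO3²⁻] = α₂ × DIC = 0.01027 × 2.53 = 0.02599 mmol/kg
Ksp = 10^(−6.34) = 4.571×10^-7
Ω = [Ca²⁺][CO3²⁻]/Ksp = (5.01×10^-3)(2.599×10^-5) / 4.571×10^-7 = 0.285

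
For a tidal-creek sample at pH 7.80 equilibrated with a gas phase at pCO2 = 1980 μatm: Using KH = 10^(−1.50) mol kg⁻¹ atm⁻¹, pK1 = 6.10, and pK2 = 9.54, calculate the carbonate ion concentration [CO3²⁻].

[CO3²⁻] = 0.0571 mmol/kg

[CO2*] = KH · pCO2 = 10^(−1.50) × 1980×10^-6 = 6.261×10^-5 mol/kg
α₀ = 1/(1 + K1/[H⁺] + K1K2/[H⁺]²) = 1/(1 + 10^+1.70 + 10^-0.04) = 0.01922
DIC = [CO2*]/α₀ = 6.261×10^-5 / 0.01922 = 3.258 mmol/kg
[CO3²⁻] = α₂·DIC; α₂ = 0.01753, so [CO3²⁻] = 0.01753 × 3.258 = 0.0571 mmol/kg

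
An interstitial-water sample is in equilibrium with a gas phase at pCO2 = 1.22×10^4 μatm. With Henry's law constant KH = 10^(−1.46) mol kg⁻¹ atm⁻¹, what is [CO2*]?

[CO2*] = 423 μmol/kg

KH = 10^(−1.46) = 3.467×10^-2 mol kg⁻¹ atm⁻¹
[CO2*] = KH · pCO2 = 3.467×10^-2 × 1.22×10^4×10^-6 atm = 4.23×10^-4 mol/kg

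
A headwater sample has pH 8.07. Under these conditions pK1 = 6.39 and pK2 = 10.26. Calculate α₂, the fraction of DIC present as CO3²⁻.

α₂ = 1 / (1 + [H⁺]/K2 + [H⁺]²/(K1K2)) = 1 / (1 + 10^+2.19 + 10^+0.51)
   = 1 / (1 + 154.88 + 3.2359) = 1/159.12 = 0.006285

α₂ = 0.00628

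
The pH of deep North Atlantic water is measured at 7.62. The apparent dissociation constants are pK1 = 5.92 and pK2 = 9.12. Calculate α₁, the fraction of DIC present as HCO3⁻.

α₁ = 1 / (1 + [H⁺]/K1 + K2/[H⁺]) = 1 / (1 + 10^-1.70 + 10^-1.50)
   = 1 / (1 + 0.019953 + 0.031623) = 1/1.0516 = 0.9510

α₁ = 0.951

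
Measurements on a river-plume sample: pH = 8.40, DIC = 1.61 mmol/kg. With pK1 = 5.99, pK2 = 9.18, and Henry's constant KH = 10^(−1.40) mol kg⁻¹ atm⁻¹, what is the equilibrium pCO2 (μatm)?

α₀ = 1 / (1 + K1/[H⁺] + K1K2/[H⁺]²) = 1 / (1 + 10^+2.41 + 10^+1.63)
   = 1 / (1 + 257.04 + 42.658) = 1/300.70 = 0.003326
[CO2*] = α₀ × DIC = 0.003326 × 1.61 = 0.005354 mmol/kg = 5.354 μmol/kg
pCO2 = [CO2*]/KH = 5.354×10^-6 / 3.981×10^-2 = 134 μatm

pCO2 = 134 μatm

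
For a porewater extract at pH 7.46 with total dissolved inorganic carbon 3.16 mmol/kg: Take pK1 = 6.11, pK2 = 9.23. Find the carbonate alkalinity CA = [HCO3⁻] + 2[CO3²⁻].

CA = 3.08 mmol/kg

CA = [HCO3⁻] + 2[CO3²⁻] = (α₁ + 2α₂)·DIC
At pH 7.46: [H⁺]/K1 = 10^-1.35 = 0.044668, K2/[H⁺] = 10^-1.77 = 0.016982
α₁ = 1/(1 + 0.044668 + 0.016982) = 1/1.0617 = 0.9419; α₂ = α₁·K2/[H⁺] = 0.01600
α₁ + 2α₂ = 0.9739
CA = 0.9739 × 3.16 = 3.08 mmol/kg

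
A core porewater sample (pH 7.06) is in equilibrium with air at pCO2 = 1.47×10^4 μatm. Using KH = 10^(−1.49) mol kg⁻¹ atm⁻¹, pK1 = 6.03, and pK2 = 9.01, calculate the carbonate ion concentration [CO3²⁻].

[CO2*] = KH · pCO2 = 10^(−1.49) × 1.47×10^4×10^-6 = 4.757×10^-4 mol/kg
α₀ = 1/(1 + K1/[H⁺] + K1K2/[H⁺]²) = 1/(1 + 10^+1.03 + 10^-0.92) = 0.08449
DIC = [CO2*]/α₀ = 4.757×10^-4 / 0.08449 = 5.630 mmol/kg
[CO3²⁻] = α₂·DIC; α₂ = 0.01016, so [CO3²⁻] = 0.01016 × 5.630 = 0.0572 mmol/kg

[CO3²⁻] = 0.0572 mmol/kg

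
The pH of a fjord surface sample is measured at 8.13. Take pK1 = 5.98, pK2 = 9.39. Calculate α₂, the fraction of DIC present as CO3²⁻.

α₂ = 0.0517

α₂ = 1 / (1 + [H⁺]/K2 + [H⁺]²/(K1K2)) = 1 / (1 + 10^+1.26 + 10^-0.89)
   = 1 / (1 + 18.197 + 0.12882) = 1/19.326 = 0.05174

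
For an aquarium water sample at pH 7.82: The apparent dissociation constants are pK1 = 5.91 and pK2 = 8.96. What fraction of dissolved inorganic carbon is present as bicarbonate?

α₁ = 0.922

α₁ = 1 / (1 + [H⁺]/K1 + K2/[H⁺]) = 1 / (1 + 10^-1.91 + 10^-1.14)
   = 1 / (1 + 0.012303 + 0.072444) = 1/1.0847 = 0.9219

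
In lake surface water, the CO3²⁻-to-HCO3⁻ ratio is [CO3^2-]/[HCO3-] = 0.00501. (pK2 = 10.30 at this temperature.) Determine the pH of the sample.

pH = 8.00

From K2 = [H⁺][CO3^2-]/[HCO3-]:  pH = pK2 + log₁₀([CO3^2-]/[HCO3-])
log₁₀(0.00501) = -2.300
pH = 10.30 + (-2.300) = 8.00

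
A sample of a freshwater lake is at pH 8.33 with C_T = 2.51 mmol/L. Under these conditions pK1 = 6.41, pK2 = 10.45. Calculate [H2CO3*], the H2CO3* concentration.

[CO2*] = 0.0296 mmol/L

α₀ = 1 / (1 + K1/[H⁺] + K1K2/[H⁺]²) = 1 / (1 + 10^+1.92 + 10^-0.20)
   = 1 / (1 + 83.176 + 0.63096) = 1/84.807 = 0.01179
[CO2*] = α₀ × DIC = 0.01179 × 2.51 = 0.0296 mmol/L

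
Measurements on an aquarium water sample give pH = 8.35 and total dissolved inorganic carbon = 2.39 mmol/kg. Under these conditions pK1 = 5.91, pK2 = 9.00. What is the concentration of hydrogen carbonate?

α₁ = 1 / (1 + [H⁺]/K1 + K2/[H⁺]) = 1 / (1 + 10^-2.44 + 10^-0.65)
   = 1 / (1 + 0.0036308 + 0.22387) = 1/1.2275 = 0.8147
[HCO3⁻] = α₁ × DIC = 0.8147 × 2.39 = 1.95 mmol/kg

[HCO3⁻] = 1.95 mmol/kg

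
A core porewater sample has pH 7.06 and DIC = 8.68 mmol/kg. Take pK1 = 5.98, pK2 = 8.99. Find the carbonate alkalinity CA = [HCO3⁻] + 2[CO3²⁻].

CA = [HCO3⁻] + 2[CO3²⁻] = (α₁ + 2α₂)·DIC
At pH 7.06: [H⁺]/K1 = 10^-1.08 = 0.083176, K2/[H⁺] = 10^-1.93 = 0.011749
α₁ = 1/(1 + 0.083176 + 0.011749) = 1/1.0949 = 0.9133; α₂ = α₁·K2/[H⁺] = 0.01073
α₁ + 2α₂ = 0.9348
CA = 0.9348 × 8.68 = 8.11 mmol/kg

CA = 8.11 mmol/kg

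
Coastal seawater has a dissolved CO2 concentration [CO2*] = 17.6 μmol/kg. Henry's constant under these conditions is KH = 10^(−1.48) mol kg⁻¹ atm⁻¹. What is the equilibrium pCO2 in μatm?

pCO2 = 532 μatm

KH = 10^(−1.48) = 3.311×10^-2 mol kg⁻¹ atm⁻¹
pCO2 = [CO2*]/KH = 17.6×10^-6 / 3.311×10^-2 = 5.32×10^-4 atm = 532 μatm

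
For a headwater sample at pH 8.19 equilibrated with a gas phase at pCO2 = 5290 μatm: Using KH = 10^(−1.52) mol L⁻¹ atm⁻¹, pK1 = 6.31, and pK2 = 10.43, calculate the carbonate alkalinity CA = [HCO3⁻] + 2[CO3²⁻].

CA = 12.3 mmol/L

[CO2*] = KH · pCO2 = 10^(−1.52) × 5290×10^-6 = 1.598×10^-4 mol/L
α₀ = 1/(1 + K1/[H⁺] + K1K2/[H⁺]²) = 1/(1 + 10^+1.88 + 10^-0.36) = 0.01294
DIC = [CO2*]/α₀ = 1.598×10^-4 / 0.01294 = 12.35 mmol/L
CA = (α₁ + 2α₂)·DIC = (0.9814 + 2×0.005647) × 12.35 = 12.3 mmol/L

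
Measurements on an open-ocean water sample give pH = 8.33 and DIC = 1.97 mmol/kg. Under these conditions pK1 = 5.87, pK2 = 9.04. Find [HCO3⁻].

[HCO3⁻] = 1.64 mmol/kg

α₁ = 1 / (1 + [H⁺]/K1 + K2/[H⁺]) = 1 / (1 + 10^-2.46 + 10^-0.71)
   = 1 / (1 + 0.0034674 + 0.19498) = 1/1.1985 = 0.8344
[HCO3⁻] = α₁ × DIC = 0.8344 × 1.97 = 1.64 mmol/kg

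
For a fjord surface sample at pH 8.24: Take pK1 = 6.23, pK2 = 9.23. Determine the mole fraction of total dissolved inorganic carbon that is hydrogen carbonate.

α₁ = 0.899

α₁ = 1 / (1 + [H⁺]/K1 + K2/[H⁺]) = 1 / (1 + 10^-2.01 + 10^-0.99)
   = 1 / (1 + 0.0097724 + 0.10233) = 1/1.1121 = 0.8992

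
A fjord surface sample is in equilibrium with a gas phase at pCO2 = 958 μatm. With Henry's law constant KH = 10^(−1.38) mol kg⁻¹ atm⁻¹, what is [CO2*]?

KH = 10^(−1.38) = 4.169×10^-2 mol kg⁻¹ atm⁻¹
[CO2*] = KH · pCO2 = 4.169×10^-2 × 958×10^-6 atm = 3.99×10^-5 mol/kg

[CO2*] = 39.9 μmol/kg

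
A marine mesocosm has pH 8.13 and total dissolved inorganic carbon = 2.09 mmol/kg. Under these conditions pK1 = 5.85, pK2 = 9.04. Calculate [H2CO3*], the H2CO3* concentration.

[CO2*] = 9.72 μmol/kg

α₀ = 1 / (1 + K1/[H⁺] + K1K2/[H⁺]²) = 1 / (1 + 10^+2.28 + 10^+1.37)
   = 1 / (1 + 190.55 + 23.442) = 1/214.99 = 0.004651
[CO2*] = α₀ × DIC = 0.004651 × 2.09 = 0.00972 mmol/kg = 9.72 μmol/kg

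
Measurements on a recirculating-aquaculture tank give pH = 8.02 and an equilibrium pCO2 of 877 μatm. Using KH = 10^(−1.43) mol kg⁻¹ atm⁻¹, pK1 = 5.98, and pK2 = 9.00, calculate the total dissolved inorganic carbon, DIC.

[CO2*] = KH · pCO2 = 10^(−1.43) × 877×10^-6 = 3.258×10^-5 mol/kg
α₀ = 1/(1 + K1/[H⁺] + K1K2/[H⁺]²) = 1/(1 + 10^+2.04 + 10^+1.06) = 0.008188
DIC = [CO2*]/α₀ = 3.258×10^-5 / 0.008188 = 3.98 mmol/kg

DIC = 3.98 mmol/kg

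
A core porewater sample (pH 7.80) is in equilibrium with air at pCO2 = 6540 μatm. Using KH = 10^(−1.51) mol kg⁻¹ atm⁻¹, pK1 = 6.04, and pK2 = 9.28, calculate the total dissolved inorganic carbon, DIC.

DIC = 12.2 mmol/kg

[CO2*] = KH · pCO2 = 10^(−1.51) × 6540×10^-6 = 2.021×10^-4 mol/kg
α₀ = 1/(1 + K1/[H⁺] + K1K2/[H⁺]²) = 1/(1 + 10^+1.76 + 10^+0.28) = 0.01654
DIC = [CO2*]/α₀ = 2.021×10^-4 / 0.01654 = 12.2 mmol/kg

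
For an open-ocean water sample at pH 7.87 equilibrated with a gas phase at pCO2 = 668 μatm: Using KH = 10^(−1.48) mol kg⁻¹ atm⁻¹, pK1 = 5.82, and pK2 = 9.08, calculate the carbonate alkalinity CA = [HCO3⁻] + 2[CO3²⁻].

CA = 2.79 mmol/kg

[CO2*] = KH · pCO2 = 10^(−1.48) × 668×10^-6 = 2.212×10^-5 mol/kg
α₀ = 1/(1 + K1/[H⁺] + K1K2/[H⁺]²) = 1/(1 + 10^+2.05 + 10^+0.84) = 0.008325
DIC = [CO2*]/α₀ = 2.212×10^-5 / 0.008325 = 2.657 mmol/kg
CA = (α₁ + 2α₂)·DIC = (0.9341 + 2×0.05759) × 2.657 = 2.79 mmol/kg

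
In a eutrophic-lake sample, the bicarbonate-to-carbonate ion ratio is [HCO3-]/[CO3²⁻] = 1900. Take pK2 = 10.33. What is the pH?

pH = 7.05

From K2 = [H⁺][CO3²⁻]/[HCO3-]:  pH = pK2 − log₁₀([HCO3-]/[CO3²⁻])
log₁₀(1900) = +3.279
pH = 10.33 − (+3.279) = 7.05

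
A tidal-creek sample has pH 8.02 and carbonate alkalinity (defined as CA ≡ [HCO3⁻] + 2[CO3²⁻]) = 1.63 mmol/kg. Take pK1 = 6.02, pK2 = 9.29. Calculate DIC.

CA = [HCO3⁻] + 2[CO3²⁻] = (α₁ + 2α₂)·DIC
At pH 8.02: [H⁺]/K1 = 10^-2.00 = 0.010000, K2/[H⁺] = 10^-1.27 = 0.053703
α₁ = 1/(1 + 0.010000 + 0.053703) = 1/1.0637 = 0.9401; α₂ = α₁·K2/[H⁺] = 0.05049
α₁ + 2α₂ = 1.0411
DIC = CA / (α₁ + 2α₂) = 1.63 / 1.0411 = 1.57 mmol/kg

DIC = 1.57 mmol/kg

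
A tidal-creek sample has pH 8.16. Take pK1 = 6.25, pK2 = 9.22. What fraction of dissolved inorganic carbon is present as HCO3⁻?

α₁ = 0.910

α₁ = 1 / (1 + [H⁺]/K1 + K2/[H⁺]) = 1 / (1 + 10^-1.91 + 10^-1.06)
   = 1 / (1 + 0.012303 + 0.087096) = 1/1.0994 = 0.9096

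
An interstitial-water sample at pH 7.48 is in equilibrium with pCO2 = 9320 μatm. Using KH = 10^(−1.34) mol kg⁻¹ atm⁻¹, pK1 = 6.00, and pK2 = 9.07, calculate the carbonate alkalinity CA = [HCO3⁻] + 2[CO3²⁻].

[CO2*] = KH · pCO2 = 10^(−1.34) × 9320×10^-6 = 4.260×10^-4 mol/kg
α₀ = 1/(1 + K1/[H⁺] + K1K2/[H⁺]²) = 1/(1 + 10^+1.48 + 10^-0.11) = 0.03127
DIC = [CO2*]/α₀ = 4.260×10^-4 / 0.03127 = 13.62 mmol/kg
CA = (α₁ + 2α₂)·DIC = (0.9445 + 2×0.02428) × 13.62 = 13.5 mmol/kg

CA = 13.5 mmol/kg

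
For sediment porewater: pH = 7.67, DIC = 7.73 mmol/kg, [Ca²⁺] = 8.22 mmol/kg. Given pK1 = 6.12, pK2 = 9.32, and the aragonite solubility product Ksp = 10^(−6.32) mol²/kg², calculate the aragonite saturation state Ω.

α₂ = 1 / (1 + [H⁺]/K2 + [H⁺]²/(K1K2)) = 1 / (1 + 10^+1.65 + 10^+0.10)
   = 1 / (1 + 44.668 + 1.2589) = 1/46.927 = 0.02131
[CO3²⁻] = α₂ × DIC = 0.02131 × 7.73 = 0.1647 mmol/kg
Ksp = 10^(−6.32) = 4.786×10^-7
Ω = [Ca²⁺][CO3²⁻]/Ksp = (8.22×10^-3)(1.647×10^-4) / 4.786×10^-7 = 2.83

Ω = 2.83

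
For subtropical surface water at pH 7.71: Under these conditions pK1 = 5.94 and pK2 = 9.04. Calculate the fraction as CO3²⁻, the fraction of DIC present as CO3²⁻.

α₂ = 0.0440

α₂ = 1 / (1 + [H⁺]/K2 + [H⁺]²/(K1K2)) = 1 / (1 + 10^+1.33 + 10^-0.44)
   = 1 / (1 + 21.380 + 0.36308) = 1/22.743 = 0.04397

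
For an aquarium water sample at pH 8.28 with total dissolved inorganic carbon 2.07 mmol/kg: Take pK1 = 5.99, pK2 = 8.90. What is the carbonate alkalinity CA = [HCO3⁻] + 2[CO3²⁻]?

CA = 2.46 mmol/kg

CA = [HCO3⁻] + 2[CO3²⁻] = (α₁ + 2α₂)·DIC
At pH 8.28: [H⁺]/K1 = 10^-2.29 = 0.0051286, K2/[H⁺] = 10^-0.62 = 0.23988
α₁ = 1/(1 + 0.0051286 + 0.23988) = 1/1.2450 = 0.8032; α₂ = α₁·K2/[H⁺] = 0.1927
α₁ + 2α₂ = 1.1886
CA = 1.1886 × 2.07 = 2.46 mmol/kg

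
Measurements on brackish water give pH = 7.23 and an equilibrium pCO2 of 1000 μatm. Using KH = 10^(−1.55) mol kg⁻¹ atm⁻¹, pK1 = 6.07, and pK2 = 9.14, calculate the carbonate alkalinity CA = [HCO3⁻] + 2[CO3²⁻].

CA = 0.417 mmol/kg

[CO2*] = KH · pCO2 = 10^(−1.55) × 1000×10^-6 = 2.818×10^-5 mol/kg
α₀ = 1/(1 + K1/[H⁺] + K1K2/[H⁺]²) = 1/(1 + 10^+1.16 + 10^-0.75) = 0.06397
DIC = [CO2*]/α₀ = 2.818×10^-5 / 0.06397 = 0.4406 mmol/kg
CA = (α₁ + 2α₂)·DIC = (0.9247 + 2×0.01138) × 0.4406 = 0.417 mmol/kg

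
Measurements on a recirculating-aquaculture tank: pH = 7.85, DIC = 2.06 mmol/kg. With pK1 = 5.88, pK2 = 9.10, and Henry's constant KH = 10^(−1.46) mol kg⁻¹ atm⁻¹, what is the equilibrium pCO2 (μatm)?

pCO2 = 597 μatm

α₀ = 1 / (1 + K1/[H⁺] + K1K2/[H⁺]²) = 1 / (1 + 10^+1.97 + 10^+0.72)
   = 1 / (1 + 93.325 + 5.2481) = 1/99.574 = 0.01004
[CO2*] = α₀ × DIC = 0.01004 × 2.06 = 0.02069 mmol/kg
pCO2 = [CO2*]/KH = 2.069×10^-5 / 3.467×10^-2 = 597 μatm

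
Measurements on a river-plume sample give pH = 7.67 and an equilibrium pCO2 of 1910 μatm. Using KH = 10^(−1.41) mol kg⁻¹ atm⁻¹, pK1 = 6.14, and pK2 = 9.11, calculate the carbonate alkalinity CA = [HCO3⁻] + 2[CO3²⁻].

CA = 2.70 mmol/kg

[CO2*] = KH · pCO2 = 10^(−1.41) × 1910×10^-6 = 7.431×10^-5 mol/kg
α₀ = 1/(1 + K1/[H⁺] + K1K2/[H⁺]²) = 1/(1 + 10^+1.53 + 10^+0.09) = 0.02769
DIC = [CO2*]/α₀ = 7.431×10^-5 / 0.02769 = 2.684 mmol/kg
CA = (α₁ + 2α₂)·DIC = (0.9382 + 2×0.03407) × 2.684 = 2.70 mmol/kg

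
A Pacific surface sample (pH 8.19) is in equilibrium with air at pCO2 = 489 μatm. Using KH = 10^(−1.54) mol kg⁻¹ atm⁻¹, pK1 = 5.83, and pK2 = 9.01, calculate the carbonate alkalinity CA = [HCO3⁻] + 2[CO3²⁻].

CA = 4.21 mmol/kg

[CO2*] = KH · pCO2 = 10^(−1.54) × 489×10^-6 = 1.410×10^-5 mol/kg
α₀ = 1/(1 + K1/[H⁺] + K1K2/[H⁺]²) = 1/(1 + 10^+2.36 + 10^+1.54) = 0.003777
DIC = [CO2*]/α₀ = 1.410×10^-5 / 0.003777 = 3.734 mmol/kg
CA = (α₁ + 2α₂)·DIC = (0.8653 + 2×0.1310) × 3.734 = 4.21 mmol/kg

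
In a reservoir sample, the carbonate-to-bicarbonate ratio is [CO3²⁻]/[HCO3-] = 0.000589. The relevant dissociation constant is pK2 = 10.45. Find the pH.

From K2 = [H⁺][CO3²⁻]/[HCO3-]:  pH = pK2 + log₁₀([CO3²⁻]/[HCO3-])
log₁₀(0.000589) = -3.230
pH = 10.45 + (-3.230) = 7.22

pH = 7.22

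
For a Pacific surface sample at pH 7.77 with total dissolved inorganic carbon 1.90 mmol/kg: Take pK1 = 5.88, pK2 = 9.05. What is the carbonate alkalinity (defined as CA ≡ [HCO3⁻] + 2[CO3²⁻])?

CA = 1.97 mmol/kg

CA = [HCO3⁻] + 2[CO3²⁻] = (α₁ + 2α₂)·DIC
At pH 7.77: [H⁺]/K1 = 10^-1.89 = 0.012882, K2/[H⁺] = 10^-1.28 = 0.052481
α₁ = 1/(1 + 0.012882 + 0.052481) = 1/1.0654 = 0.9386; α₂ = α₁·K2/[H⁺] = 0.04926
α₁ + 2α₂ = 1.0372
CA = 1.0372 × 1.90 = 1.97 mmol/kg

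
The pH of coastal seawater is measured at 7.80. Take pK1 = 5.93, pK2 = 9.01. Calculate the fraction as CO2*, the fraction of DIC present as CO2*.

α₀ = 0.0125

α₀ = 1 / (1 + K1/[H⁺] + K1K2/[H⁺]²) = 1 / (1 + 10^+1.87 + 10^+0.66)
   = 1 / (1 + 74.131 + 4.5709) = 1/79.702 = 0.01255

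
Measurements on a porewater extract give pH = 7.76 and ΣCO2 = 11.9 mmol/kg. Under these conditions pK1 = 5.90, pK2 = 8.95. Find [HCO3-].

[HCO3⁻] = 11.0 mmol/kg

α₁ = 1 / (1 + [H⁺]/K1 + K2/[H⁺]) = 1 / (1 + 10^-1.86 + 10^-1.19)
   = 1 / (1 + 0.013804 + 0.064565) = 1/1.0784 = 0.9273
[HCO3⁻] = α₁ × DIC = 0.9273 × 11.9 = 11.0 mmol/kg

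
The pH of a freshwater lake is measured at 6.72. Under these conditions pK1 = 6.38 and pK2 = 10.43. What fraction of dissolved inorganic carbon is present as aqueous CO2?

α₀ = 1 / (1 + K1/[H⁺] + K1K2/[H⁺]²) = 1 / (1 + 10^+0.34 + 10^-3.37)
   = 1 / (1 + 2.1878 + 0.00042658) = 1/3.1882 = 0.3137

α₀ = 0.314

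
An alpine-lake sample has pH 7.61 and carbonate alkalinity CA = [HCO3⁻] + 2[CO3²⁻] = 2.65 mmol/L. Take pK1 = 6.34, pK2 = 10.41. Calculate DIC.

CA = [HCO3⁻] + 2[CO3²⁻] = (α₁ + 2α₂)·DIC
At pH 7.61: [H⁺]/K1 = 10^-1.27 = 0.053703, K2/[H⁺] = 10^-2.80 = 0.0015849
α₁ = 1/(1 + 0.053703 + 0.0015849) = 1/1.0553 = 0.9476; α₂ = α₁·K2/[H⁺] = 0.001502
α₁ + 2α₂ = 0.9506
DIC = CA / (α₁ + 2α₂) = 2.65 / 0.9506 = 2.79 mmol/L

DIC = 2.79 mmol/L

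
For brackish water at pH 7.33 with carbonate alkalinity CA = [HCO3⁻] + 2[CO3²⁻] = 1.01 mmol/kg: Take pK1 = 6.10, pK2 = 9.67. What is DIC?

DIC = 1.06 mmol/kg

CA = [HCO3⁻] + 2[CO3²⁻] = (α₁ + 2α₂)·DIC
At pH 7.33: [H⁺]/K1 = 10^-1.23 = 0.058884, K2/[H⁺] = 10^-2.34 = 0.0045709
α₁ = 1/(1 + 0.058884 + 0.0045709) = 1/1.0635 = 0.9403; α₂ = α₁·K2/[H⁺] = 0.004298
α₁ + 2α₂ = 0.9489
DIC = CA / (α₁ + 2α₂) = 1.01 / 0.9489 = 1.06 mmol/kg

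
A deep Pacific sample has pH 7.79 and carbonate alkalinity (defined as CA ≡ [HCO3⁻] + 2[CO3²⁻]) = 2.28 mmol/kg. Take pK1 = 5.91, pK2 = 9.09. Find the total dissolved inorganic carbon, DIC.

CA = [HCO3⁻] + 2[CO3²⁻] = (α₁ + 2α₂)·DIC
At pH 7.79: [H⁺]/K1 = 10^-1.88 = 0.013183, K2/[H⁺] = 10^-1.30 = 0.050119
α₁ = 1/(1 + 0.013183 + 0.050119) = 1/1.0633 = 0.9405; α₂ = α₁·K2/[H⁺] = 0.04714
α₁ + 2α₂ = 1.0347
DIC = CA / (α₁ + 2α₂) = 2.28 / 1.0347 = 2.20 mmol/kg

DIC = 2.20 mmol/kg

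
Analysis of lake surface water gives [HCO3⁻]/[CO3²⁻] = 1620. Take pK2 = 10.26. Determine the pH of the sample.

From K2 = [H⁺][CO3²⁻]/[HCO3⁻]:  pH = pK2 − log₁₀([HCO3⁻]/[CO3²⁻])
log₁₀(1620) = +3.210
pH = 10.26 − (+3.210) = 7.05

pH = 7.05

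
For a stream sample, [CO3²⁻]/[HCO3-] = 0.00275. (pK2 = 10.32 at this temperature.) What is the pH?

From K2 = [H⁺][CO3²⁻]/[HCO3-]:  pH = pK2 + log₁₀([CO3²⁻]/[HCO3-])
log₁₀(0.00275) = -2.561
pH = 10.32 + (-2.561) = 7.76

pH = 7.76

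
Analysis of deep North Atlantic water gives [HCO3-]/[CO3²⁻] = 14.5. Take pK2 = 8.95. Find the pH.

pH = 7.79

From K2 = [H⁺][CO3²⁻]/[HCO3-]:  pH = pK2 − log₁₀([HCO3-]/[CO3²⁻])
log₁₀(14.5) = +1.161
pH = 8.95 − (+1.161) = 7.79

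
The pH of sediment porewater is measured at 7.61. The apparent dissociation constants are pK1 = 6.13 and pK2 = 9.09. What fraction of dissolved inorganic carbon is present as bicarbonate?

α₁ = 0.938

α₁ = 1 / (1 + [H⁺]/K1 + K2/[H⁺]) = 1 / (1 + 10^-1.48 + 10^-1.48)
   = 1 / (1 + 0.033113 + 0.033113) = 1/1.0662 = 0.9379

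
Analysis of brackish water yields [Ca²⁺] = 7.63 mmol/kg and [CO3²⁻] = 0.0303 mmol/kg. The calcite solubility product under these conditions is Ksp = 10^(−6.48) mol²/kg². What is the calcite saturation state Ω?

Ω = 0.698

Ksp = 10^(−6.48) = 3.311×10^-7
Ω = [Ca²⁺][CO3²⁻]/Ksp = (7.63×10^-3)(0.0303×10^-3) / 3.311×10^-7 = 0.698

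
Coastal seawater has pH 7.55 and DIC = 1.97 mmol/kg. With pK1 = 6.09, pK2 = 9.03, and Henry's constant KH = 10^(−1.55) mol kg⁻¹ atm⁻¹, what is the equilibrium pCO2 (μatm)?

pCO2 = 2270 μatm

α₀ = 1 / (1 + K1/[H⁺] + K1K2/[H⁺]²) = 1 / (1 + 10^+1.46 + 10^-0.02)
   = 1 / (1 + 28.840 + 0.95499) = 1/30.795 = 0.03247
[CO2*] = α₀ × DIC = 0.03247 × 1.97 = 0.06397 mmol/kg
pCO2 = [CO2*]/KH = 6.397×10^-5 / 2.818×10^-2 = 2270 μatm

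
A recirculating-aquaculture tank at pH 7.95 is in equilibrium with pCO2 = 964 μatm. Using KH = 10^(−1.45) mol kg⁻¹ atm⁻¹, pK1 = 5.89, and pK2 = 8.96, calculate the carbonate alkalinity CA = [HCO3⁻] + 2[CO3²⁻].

[CO2*] = KH · pCO2 = 10^(−1.45) × 964×10^-6 = 3.420×10^-5 mol/kg
α₀ = 1/(1 + K1/[H⁺] + K1K2/[H⁺]²) = 1/(1 + 10^+2.06 + 10^+1.05) = 0.007872
DIC = [CO2*]/α₀ = 3.420×10^-5 / 0.007872 = 4.345 mmol/kg
CA = (α₁ + 2α₂)·DIC = (0.9038 + 2×0.08832) × 4.345 = 4.69 mmol/kg

CA = 4.69 mmol/kg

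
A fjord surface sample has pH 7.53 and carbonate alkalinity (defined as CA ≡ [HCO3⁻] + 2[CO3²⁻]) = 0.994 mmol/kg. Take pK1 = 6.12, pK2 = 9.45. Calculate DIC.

DIC = 1.02 mmol/kg

CA = [HCO3⁻] + 2[CO3²⁻] = (α₁ + 2α₂)·DIC
At pH 7.53: [H⁺]/K1 = 10^-1.41 = 0.038905, K2/[H⁺] = 10^-1.92 = 0.012023
α₁ = 1/(1 + 0.038905 + 0.012023) = 1/1.0509 = 0.9515; α₂ = α₁·K2/[H⁺] = 0.01144
α₁ + 2α₂ = 0.9744
DIC = CA / (α₁ + 2α₂) = 0.994 / 0.9744 = 1.02 mmol/kg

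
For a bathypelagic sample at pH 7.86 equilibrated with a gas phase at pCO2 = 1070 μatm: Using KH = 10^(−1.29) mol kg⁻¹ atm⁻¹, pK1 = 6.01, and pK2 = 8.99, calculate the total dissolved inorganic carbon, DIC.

[CO2*] = KH · pCO2 = 10^(−1.29) × 1070×10^-6 = 5.488×10^-5 mol/kg
α₀ = 1/(1 + K1/[H⁺] + K1K2/[H⁺]²) = 1/(1 + 10^+1.85 + 10^+0.72) = 0.01298
DIC = [CO2*]/α₀ = 5.488×10^-5 / 0.01298 = 4.23 mmol/kg

DIC = 4.23 mmol/kg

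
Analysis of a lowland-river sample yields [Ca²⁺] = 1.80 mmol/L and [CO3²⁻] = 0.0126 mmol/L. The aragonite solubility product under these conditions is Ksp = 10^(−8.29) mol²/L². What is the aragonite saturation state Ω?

Ω = 4.42

Ksp = 10^(−8.29) = 5.129×10^-9
Ω = [Ca²⁺][CO3²⁻]/Ksp = (1.80×10^-3)(0.0126×10^-3) / 5.129×10^-9 = 4.42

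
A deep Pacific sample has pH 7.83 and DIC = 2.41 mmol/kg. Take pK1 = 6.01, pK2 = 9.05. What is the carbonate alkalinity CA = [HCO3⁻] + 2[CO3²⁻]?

CA = 2.51 mmol/kg

CA = [HCO3⁻] + 2[CO3²⁻] = (α₁ + 2α₂)·DIC
At pH 7.83: [H⁺]/K1 = 10^-1.82 = 0.015136, K2/[H⁺] = 10^-1.22 = 0.060256
α₁ = 1/(1 + 0.015136 + 0.060256) = 1/1.0754 = 0.9299; α₂ = α₁·K2/[H⁺] = 0.05603
α₁ + 2α₂ = 1.0420
CA = 1.0420 × 2.41 = 2.51 mmol/kg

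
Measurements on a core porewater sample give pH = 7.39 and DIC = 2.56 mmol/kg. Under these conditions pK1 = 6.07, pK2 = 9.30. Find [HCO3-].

[HCO3⁻] = 2.41 mmol/kg

α₁ = 1 / (1 + [H⁺]/K1 + K2/[H⁺]) = 1 / (1 + 10^-1.32 + 10^-1.91)
   = 1 / (1 + 0.047863 + 0.012303) = 1/1.0602 = 0.9432
[HCO3⁻] = α₁ × DIC = 0.9432 × 2.56 = 2.41 mmol/kg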